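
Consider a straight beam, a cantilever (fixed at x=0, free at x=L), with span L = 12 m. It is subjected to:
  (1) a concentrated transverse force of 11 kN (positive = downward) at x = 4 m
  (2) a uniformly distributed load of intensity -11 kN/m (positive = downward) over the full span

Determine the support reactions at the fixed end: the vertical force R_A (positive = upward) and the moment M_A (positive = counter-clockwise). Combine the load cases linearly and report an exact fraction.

R_A = -121 kN, M_A = -748 kN·m

Load 1 — point force P=11 kN at a=4 m (b=L-a=8):
  R_A = P = 11 kN
  M_A = Pa = 11·4 = 44 kN·m
Load 2 — uniform load w=-11 kN/m over full span:
  R_A = wL = (-11)·12 = -132 kN
  M_A = wL²/2 = (-11)·12²/2 = -792 kN·m
Superposition: R_A = -121 kN, M_A = -748 kN·m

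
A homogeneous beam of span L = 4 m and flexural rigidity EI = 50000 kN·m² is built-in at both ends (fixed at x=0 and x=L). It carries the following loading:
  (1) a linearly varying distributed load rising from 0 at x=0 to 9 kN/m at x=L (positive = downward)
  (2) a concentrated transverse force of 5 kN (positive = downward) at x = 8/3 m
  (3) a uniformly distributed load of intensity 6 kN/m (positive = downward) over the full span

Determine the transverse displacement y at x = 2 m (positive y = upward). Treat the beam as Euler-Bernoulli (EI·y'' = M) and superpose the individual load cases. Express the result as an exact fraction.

y(2) = -667/4050000 m

Load 1 — triangular load w₀=9 kN/m (0→w₀ over full span):
  y_1 = -w₀x²(L-x)²(x+2L)/(120LEI) = -9·2²·(4-2)²·(2+2·4)/(120·4·50000) = -3/50000 m
Load 2 — point force P=5 kN at a=8/3 m (b=L-a=4/3):
  y_2 = -Pb²x²(3aL-(3a+b)x)/(6L³EI)  [x≤a] = -5·(4/3)²·2²·(3·(8/3)·4-(3·(8/3)+(4/3))·2)/(6·4³·50000) = -1/40500 m
Load 3 — uniform load w=6 kN/m over full span:
  y_3 = -wx²(L-x)²/(24EI) = -6·2²·(4-2)²/(24·50000) = -1/12500 m
Superposition: y = Σ y_i = -667/4050000 m ≈ -0.000165 m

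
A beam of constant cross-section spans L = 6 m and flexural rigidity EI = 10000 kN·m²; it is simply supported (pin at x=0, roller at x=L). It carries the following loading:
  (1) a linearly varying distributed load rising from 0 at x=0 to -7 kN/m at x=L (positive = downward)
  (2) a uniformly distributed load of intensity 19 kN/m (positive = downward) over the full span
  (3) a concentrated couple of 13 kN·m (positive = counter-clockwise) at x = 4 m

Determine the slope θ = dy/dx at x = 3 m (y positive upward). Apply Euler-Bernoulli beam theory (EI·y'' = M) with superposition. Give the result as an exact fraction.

Load 1 — triangular load w₀=-7 kN/m (0→w₀ over full span):
  θ_1 = -w₀(7L⁴-30L²x²+15x⁴)/(360LEI) = -(-7)·(7·6⁴-30·6²·3²+15·3⁴)/(360·6·10000) = 147/800000 rad
Load 2 — uniform load w=19 kN/m over full span:
  θ_2 = -w(L³-6Lx²+4x³)/(24EI) = -19·(6³-6·6·3²+4·3³)/(24·10000) = 0 rad
Load 3 — applied couple M₀=13 kN·m at a=4 m (b=L-a=2):
  θ_3 = (M₀x²/(2L)+C₁)/EI  [x≤a] with C₁=M₀(3b²-L²)/(6L)=-26/3 = (13·3²/(2·6)+(-26/3))/10000 = 13/120000 rad
Superposition: θ = Σ θ_i = 701/2400000 rad ≈ 0.000292 rad

θ(3) = 701/2400000 rad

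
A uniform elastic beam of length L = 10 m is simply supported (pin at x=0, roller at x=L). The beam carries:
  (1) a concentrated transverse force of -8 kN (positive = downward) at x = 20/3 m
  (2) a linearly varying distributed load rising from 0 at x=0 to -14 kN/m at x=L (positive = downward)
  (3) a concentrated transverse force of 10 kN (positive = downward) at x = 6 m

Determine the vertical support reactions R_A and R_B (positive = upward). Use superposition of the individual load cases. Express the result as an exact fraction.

R_A = -22 kN, R_B = -46 kN

Load 1 — point force P=-8 kN at a=20/3 m (b=L-a=10/3):
  R_A = Pb/L = (-8)·(10/3)/10 = -8/3 kN
  R_B = Pa/L = (-8)·(20/3)/10 = -16/3 kN
Load 2 — triangular load w₀=-14 kN/m (0→w₀ over full span):
  R_A = w₀L/6 = (-14)·10/6 = -70/3 kN
  R_B = w₀L/3 = (-14)·10/3 = -140/3 kN
Load 3 — point force P=10 kN at a=6 m (b=L-a=4):
  R_A = Pb/L = 10·4/10 = 4 kN
  R_B = Pa/L = 10·6/10 = 6 kN
Superposition: R_A = -22 kN, R_B = -46 kN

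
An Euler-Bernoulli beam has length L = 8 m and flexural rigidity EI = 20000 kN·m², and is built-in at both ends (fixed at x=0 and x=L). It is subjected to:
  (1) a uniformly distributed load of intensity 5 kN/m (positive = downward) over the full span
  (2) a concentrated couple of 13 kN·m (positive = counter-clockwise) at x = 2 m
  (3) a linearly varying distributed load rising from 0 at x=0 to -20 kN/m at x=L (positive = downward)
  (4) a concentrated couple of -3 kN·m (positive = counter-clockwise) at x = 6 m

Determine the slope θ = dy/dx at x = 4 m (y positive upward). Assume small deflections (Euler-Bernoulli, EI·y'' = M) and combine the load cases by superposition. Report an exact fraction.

θ(4) = 49/240000 rad

Load 1 — uniform load w=5 kN/m over full span:
  θ_1 = -wx(L-x)(L-2x)/(12EI) = -5·4·(8-4)·(8-2·4)/(12·20000) = 0 rad
Load 2 — applied couple M₀=13 kN·m at a=2 m (b=L-a=6):
  θ_2 = (R_Ax²/2 - M_Ax - M₀(x-a))/EI  [x>a] with R_A=117/64, M_A=-39/16 = ((117/64)·4²/2 - (-39/16)·4 - 13·(4-2))/20000 = -13/160000 rad
Load 3 — triangular load w₀=-20 kN/m (0→w₀ over full span):
  θ_3 = -w₀(2x(L-x)(L-2x)(x+2L)+x²(L-x)²)/(120LEI) = -(-20)·(2·4·(8-4)·(8-2·4)·(4+2·8)+4²·(8-4)²)/(120·8·20000) = 1/3750 rad
Load 4 — applied couple M₀=-3 kN·m at a=6 m (b=L-a=2):
  θ_4 = (R_Ax²/2 - M_Ax)/EI  [x≤a] with R_A=-27/64, M_A=-15/16 = ((-27/64)·4²/2 - (-15/16)·4)/20000 = 3/160000 rad
Superposition: θ = Σ θ_i = 49/240000 rad ≈ 0.000204 rad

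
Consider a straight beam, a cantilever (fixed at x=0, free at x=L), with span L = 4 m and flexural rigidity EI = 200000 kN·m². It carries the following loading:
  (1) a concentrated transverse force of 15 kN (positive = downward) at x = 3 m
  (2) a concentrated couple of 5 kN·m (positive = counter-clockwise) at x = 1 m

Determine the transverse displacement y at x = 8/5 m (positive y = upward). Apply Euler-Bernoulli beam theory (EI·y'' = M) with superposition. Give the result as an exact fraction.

y(8/5) = -2093/10000000 m

Load 1 — point force P=15 kN at a=3 m (b=L-a=1):
  y_1 = -Px²(3a-x)/(6EI)  [x≤a] = -15·(8/5)²·(3·3-(8/5))/(6·200000) = -37/156250 m
Load 2 — applied couple M₀=5 kN·m at a=1 m (b=L-a=3):
  y_2 = M₀a(2x-a)/(2EI)  [x>a] = 5·1·(2·(8/5)-1)/(2·200000) = 11/400000 m
Superposition: y = Σ y_i = -2093/10000000 m ≈ -0.000209 m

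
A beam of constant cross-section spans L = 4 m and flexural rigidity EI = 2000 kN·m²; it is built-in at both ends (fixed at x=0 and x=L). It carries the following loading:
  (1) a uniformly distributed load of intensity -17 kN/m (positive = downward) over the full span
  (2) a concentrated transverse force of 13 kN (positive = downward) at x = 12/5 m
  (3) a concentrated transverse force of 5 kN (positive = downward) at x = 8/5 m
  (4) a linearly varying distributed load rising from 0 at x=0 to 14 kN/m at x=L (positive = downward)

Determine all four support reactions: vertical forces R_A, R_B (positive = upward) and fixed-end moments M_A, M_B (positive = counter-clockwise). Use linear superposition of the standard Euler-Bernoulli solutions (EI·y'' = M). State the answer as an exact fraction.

Load 1 — uniform load w=-17 kN/m over full span:
  R_A = wL/2 = (-17)·4/2 = -34 kN
  M_A = wL²/12 = (-17)·4²/12 = -68/3 kN·m
  R_B = wL/2 = (-17)·4/2 = -34 kN
  M_B = -wL²/12 = -(-17)·4²/12 = 68/3 kN·m
Load 2 — point force P=13 kN at a=12/5 m (b=L-a=8/5):
  R_A = Pb²(3a+b)/L³ = 13·(8/5)²·(3·(12/5)+(8/5))/4³ = 572/125 kN
  M_A = Pab²/L² = 13·(12/5)·(8/5)²/4² = 624/125 kN·m
  R_B = Pa²(a+3b)/L³ = 13·(12/5)²·((12/5)+3·(8/5))/4³ = 1053/125 kN
  M_B = -Pa²b/L² = -13·(12/5)²·(8/5)/4² = -936/125 kN·m
Load 3 — point force P=5 kN at a=8/5 m (b=L-a=12/5):
  R_A = Pb²(3a+b)/L³ = 5·(12/5)²·(3·(8/5)+(12/5))/4³ = 81/25 kN
  M_A = Pab²/L² = 5·(8/5)·(12/5)²/4² = 72/25 kN·m
  R_B = Pa²(a+3b)/L³ = 5·(8/5)²·((8/5)+3·(12/5))/4³ = 44/25 kN
  M_B = -Pa²b/L² = -5·(8/5)²·(12/5)/4² = -48/25 kN·m
Load 4 — triangular load w₀=14 kN/m (0→w₀ over full span):
  R_A = 3w₀L/20 = 3·14·4/20 = 42/5 kN
  M_A = w₀L²/30 = 14·4²/30 = 112/15 kN·m
  R_B = 7w₀L/20 = 7·14·4/20 = 98/5 kN
  M_B = -w₀L²/20 = -14·4²/20 = -56/5 kN·m
Superposition: R_A = -2223/125 kN, M_A = -916/125 kN·m, R_B = -527/125 kN, M_B = 772/375 kN·m

R_A = -2223/125 kN, M_A = -916/125 kN·m, R_B = -527/125 kN, M_B = 772/375 kN·m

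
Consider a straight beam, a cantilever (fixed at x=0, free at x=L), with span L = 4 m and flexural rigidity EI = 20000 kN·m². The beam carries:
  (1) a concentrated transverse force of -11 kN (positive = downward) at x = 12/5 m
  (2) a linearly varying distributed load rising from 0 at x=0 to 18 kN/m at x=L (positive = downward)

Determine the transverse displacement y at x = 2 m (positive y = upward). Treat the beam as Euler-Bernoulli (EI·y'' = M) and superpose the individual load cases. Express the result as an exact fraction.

y(2) = -803/150000 m

Load 1 — point force P=-11 kN at a=12/5 m (b=L-a=8/5):
  y_1 = -Px²(3a-x)/(6EI)  [x≤a] = -(-11)·2²·(3·(12/5)-2)/(6·20000) = 143/75000 m
Load 2 — triangular load w₀=18 kN/m (0→w₀ over full span):
  y_2 = (w₀Lx³/12-w₀L²x²/6-w₀x⁵/(120L))/EI = (18·4·2³/12-18·4²·2²/6-18·2⁵/(120·4))/20000 = -363/50000 m
Superposition: y = Σ y_i = -803/150000 m ≈ -0.005353 m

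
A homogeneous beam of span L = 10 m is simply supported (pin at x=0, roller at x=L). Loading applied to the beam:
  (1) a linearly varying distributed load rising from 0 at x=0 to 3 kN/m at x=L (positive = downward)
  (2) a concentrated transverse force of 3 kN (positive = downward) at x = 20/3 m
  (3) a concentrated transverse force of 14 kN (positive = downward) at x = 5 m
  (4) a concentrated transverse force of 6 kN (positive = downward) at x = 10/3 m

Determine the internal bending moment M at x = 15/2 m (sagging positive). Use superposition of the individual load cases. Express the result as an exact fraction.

M(15/2) = 1405/32 kN·m

Load 1 — triangular load w₀=3 kN/m (0→w₀ over full span):
  M_1 = w₀Lx/6 - w₀x³/(6L) = 3·10·(15/2)/6 - 3·(15/2)³/(6·10) = 525/32 kN·m
Load 2 — point force P=3 kN at a=20/3 m (b=L-a=10/3):
  M_2 = Pa(L-x)/L  [x>a] = 3·(20/3)·(10-(15/2))/10 = 5 kN·m
Load 3 — point force P=14 kN at a=5 m (b=L-a=5):
  M_3 = Pa(L-x)/L  [x>a] = 14·5·(10-(15/2))/10 = 35/2 kN·m
Load 4 — point force P=6 kN at a=10/3 m (b=L-a=20/3):
  M_4 = Pa(L-x)/L  [x>a] = 6·(10/3)·(10-(15/2))/10 = 5 kN·m
Superposition: M = Σ M_i = 1405/32 kN·m ≈ 43.906250 kN·m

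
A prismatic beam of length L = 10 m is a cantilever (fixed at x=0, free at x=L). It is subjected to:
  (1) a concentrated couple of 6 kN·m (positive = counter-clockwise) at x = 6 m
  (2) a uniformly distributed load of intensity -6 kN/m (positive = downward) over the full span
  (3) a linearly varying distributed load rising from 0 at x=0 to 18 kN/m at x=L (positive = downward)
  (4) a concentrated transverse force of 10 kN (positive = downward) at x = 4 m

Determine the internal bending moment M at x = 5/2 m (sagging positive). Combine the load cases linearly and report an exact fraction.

M(5/2) = -3519/16 kN·m

Load 1 — applied couple M₀=6 kN·m at a=6 m (b=L-a=4):
  M_1 = M₀  [x≤a] = 6 = 6 kN·m
Load 2 — uniform load w=-6 kN/m over full span:
  M_2 = -w(L-x)²/2 = -(-6)·(10-(5/2))²/2 = 675/4 kN·m
Load 3 — triangular load w₀=18 kN/m (0→w₀ over full span):
  M_3 = w₀Lx/2 - w₀L²/3 - w₀x³/(6L) = 18·10·(5/2)/2 - 18·10²/3 - 18·(5/2)³/(6·10) = -6075/16 kN·m
Load 4 — point force P=10 kN at a=4 m (b=L-a=6):
  M_4 = -P(a-x)  [x≤a] = -10·(4-(5/2)) = -15 kN·m
Superposition: M = Σ M_i = -3519/16 kN·m ≈ -219.937500 kN·m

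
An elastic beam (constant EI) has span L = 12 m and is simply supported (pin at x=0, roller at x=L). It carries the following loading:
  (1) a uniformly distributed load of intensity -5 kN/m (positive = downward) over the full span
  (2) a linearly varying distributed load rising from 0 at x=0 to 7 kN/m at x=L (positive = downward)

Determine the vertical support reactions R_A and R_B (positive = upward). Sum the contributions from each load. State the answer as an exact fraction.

R_A = -16 kN, R_B = -2 kN

Load 1 — uniform load w=-5 kN/m over full span:
  R_A = wL/2 = (-5)·12/2 = -30 kN
  R_B = wL/2 = (-5)·12/2 = -30 kN
Load 2 — triangular load w₀=7 kN/m (0→w₀ over full span):
  R_A = w₀L/6 = 7·12/6 = 14 kN
  R_B = w₀L/3 = 7·12/3 = 28 kN
Superposition: R_A = -16 kN, R_B = -2 kN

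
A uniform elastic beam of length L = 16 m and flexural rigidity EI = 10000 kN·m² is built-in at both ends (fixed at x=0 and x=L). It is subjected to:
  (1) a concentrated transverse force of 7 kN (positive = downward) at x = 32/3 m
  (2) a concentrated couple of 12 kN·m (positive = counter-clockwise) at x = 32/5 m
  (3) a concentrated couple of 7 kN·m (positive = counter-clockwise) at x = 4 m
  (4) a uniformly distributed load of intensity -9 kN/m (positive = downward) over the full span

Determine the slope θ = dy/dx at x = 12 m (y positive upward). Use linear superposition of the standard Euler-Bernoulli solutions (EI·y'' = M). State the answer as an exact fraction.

θ(12) = -988717/36000000 rad

Load 1 — point force P=7 kN at a=32/3 m (b=L-a=16/3):
  θ_1 = Pa²(L-x)(2bL-(3b+a)(L-x))/(2L³EI)  [x>a] = 7·(32/3)²·(16-12)·(2·(16/3)·16-(3·(16/3)+(32/3))·(16-12))/(2·16³·10000) = 14/5625 rad
Load 2 — applied couple M₀=12 kN·m at a=32/5 m (b=L-a=48/5):
  θ_2 = (R_Ax²/2 - M_Ax - M₀(x-a))/EI  [x>a] with R_A=27/25, M_A=36/25 = ((27/25)·12²/2 - (36/25)·12 - 12·(12-(32/5)))/10000 = -21/31250 rad
Load 3 — applied couple M₀=7 kN·m at a=4 m (b=L-a=12):
  θ_3 = (R_Ax²/2 - M_Ax - M₀(x-a))/EI  [x>a] with R_A=63/128, M_A=-21/16 = ((63/128)·12²/2 - (-21/16)·12 - 7·(12-4))/10000 = -77/160000 rad
Load 4 — uniform load w=-9 kN/m over full span:
  θ_4 = -wx(L-x)(L-2x)/(12EI) = -(-9)·12·(16-12)·(16-2·12)/(12·10000) = -18/625 rad
Superposition: θ = Σ θ_i = -988717/36000000 rad ≈ -0.027464 rad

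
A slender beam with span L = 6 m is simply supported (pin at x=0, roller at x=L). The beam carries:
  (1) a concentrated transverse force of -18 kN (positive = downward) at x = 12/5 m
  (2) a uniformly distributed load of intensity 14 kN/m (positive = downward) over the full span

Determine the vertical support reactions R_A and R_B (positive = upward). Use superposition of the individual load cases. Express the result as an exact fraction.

R_A = 156/5 kN, R_B = 174/5 kN

Load 1 — point force P=-18 kN at a=12/5 m (b=L-a=18/5):
  R_A = Pb/L = (-18)·(18/5)/6 = -54/5 kN
  R_B = Pa/L = (-18)·(12/5)/6 = -36/5 kN
Load 2 — uniform load w=14 kN/m over full span:
  R_A = wL/2 = 14·6/2 = 42 kN
  R_B = wL/2 = 14·6/2 = 42 kN
Superposition: R_A = 156/5 kN, R_B = 174/5 kN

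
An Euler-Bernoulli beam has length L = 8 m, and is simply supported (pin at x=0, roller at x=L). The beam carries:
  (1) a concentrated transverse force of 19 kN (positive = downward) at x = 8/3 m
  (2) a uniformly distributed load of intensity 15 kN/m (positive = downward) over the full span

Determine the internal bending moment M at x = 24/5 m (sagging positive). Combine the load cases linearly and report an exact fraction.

Load 1 — point force P=19 kN at a=8/3 m (b=L-a=16/3):
  M_1 = Pa(L-x)/L  [x>a] = 19·(8/3)·(8-(24/5))/8 = 304/15 kN·m
Load 2 — uniform load w=15 kN/m over full span:
  M_2 = wx(L-x)/2 = 15·(24/5)·(8-(24/5))/2 = 576/5 kN·m
Superposition: M = Σ M_i = 2032/15 kN·m ≈ 135.466667 kN·m

M(24/5) = 2032/15 kN·m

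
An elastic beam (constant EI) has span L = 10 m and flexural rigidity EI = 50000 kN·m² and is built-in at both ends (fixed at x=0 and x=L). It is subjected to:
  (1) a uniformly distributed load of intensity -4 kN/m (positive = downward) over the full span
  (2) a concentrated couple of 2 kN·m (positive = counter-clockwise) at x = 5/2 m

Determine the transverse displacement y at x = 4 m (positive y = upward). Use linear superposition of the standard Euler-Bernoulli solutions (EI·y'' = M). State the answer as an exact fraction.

y(4) = 1983/1000000 m

Load 1 — uniform load w=-4 kN/m over full span:
  y_1 = -wx²(L-x)²/(24EI) = -(-4)·4²·(10-4)²/(24·50000) = 6/3125 m
Load 2 — applied couple M₀=2 kN·m at a=5/2 m (b=L-a=15/2):
  y_2 = (R_Ax³/6 - M_Ax²/2 - M₀(x-a)²/2)/EI  [x>a] with R_A=9/40, M_A=-3/8 = ((9/40)·4³/6 - (-3/8)·4²/2 - 2·(4-(5/2))²/2)/50000 = 63/1000000 m
Superposition: y = Σ y_i = 1983/1000000 m ≈ 0.001983 m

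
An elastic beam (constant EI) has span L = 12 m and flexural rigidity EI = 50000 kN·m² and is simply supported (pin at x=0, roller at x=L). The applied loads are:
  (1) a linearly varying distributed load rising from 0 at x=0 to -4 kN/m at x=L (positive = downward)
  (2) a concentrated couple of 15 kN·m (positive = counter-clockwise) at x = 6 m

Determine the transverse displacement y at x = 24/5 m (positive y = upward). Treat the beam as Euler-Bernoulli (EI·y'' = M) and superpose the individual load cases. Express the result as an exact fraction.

Load 1 — triangular load w₀=-4 kN/m (0→w₀ over full span):
  y_1 = -w₀x(7L⁴-10L²x²+3x⁴)/(360LEI) = -(-4)·(24/5)·(7·12⁴-10·12²·(24/5)²+3·(24/5)⁴)/(360·12·50000) = 492912/48828125 m
Load 2 — applied couple M₀=15 kN·m at a=6 m (b=L-a=6):
  y_2 = (M₀x³/(6L)+C₁x)/EI  [x≤a] with C₁=M₀(3b²-L²)/(6L)=-15/2 = (15·(24/5)³/(6·12)+(-15/2)·(24/5))/50000 = -81/312500 m
Superposition: y = Σ y_i = 1921023/195312500 m ≈ 0.009836 m

y(24/5) = 1921023/195312500 m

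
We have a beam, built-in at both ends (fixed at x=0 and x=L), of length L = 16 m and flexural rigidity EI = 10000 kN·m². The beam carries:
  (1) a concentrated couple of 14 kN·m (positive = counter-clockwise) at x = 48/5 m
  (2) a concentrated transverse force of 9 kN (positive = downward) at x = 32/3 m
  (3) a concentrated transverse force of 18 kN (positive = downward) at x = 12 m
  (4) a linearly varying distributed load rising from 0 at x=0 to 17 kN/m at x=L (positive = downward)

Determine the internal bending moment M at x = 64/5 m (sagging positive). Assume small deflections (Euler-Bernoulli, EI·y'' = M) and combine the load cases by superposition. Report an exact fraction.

Load 1 — applied couple M₀=14 kN·m at a=48/5 m (b=L-a=32/5):
  M_1 = R_Ax - M_A - M₀  [x>a] with R_A=63/50, M_A=112/25 = (63/50)·(64/5) - (112/25) - 14 = -294/125 kN·m
Load 2 — point force P=9 kN at a=32/3 m (b=L-a=16/3):
  M_2 = Pa²(a+3b)(L-x)/L³ - Pa²b/L²  [x>a] = 9·(32/3)²·((32/3)+3·(16/3))·(16-(64/5))/16³ - 9·(32/3)²·(16/3)/16² = 0 kN·m
Load 3 — point force P=18 kN at a=12 m (b=L-a=4):
  M_3 = Pa²(a+3b)(L-x)/L³ - Pa²b/L²  [x>a] = 18·12²·(12+3·4)·(16-(64/5))/16³ - 18·12²·4/16² = 81/10 kN·m
Load 4 — triangular load w₀=17 kN/m (0→w₀ over full span):
  M_4 = 3w₀Lx/20 - w₀L²/30 - w₀x³/(6L) = 3·17·16·(64/5)/20 - 17·16²/30 - 17·(64/5)³/(6·16) = 2176/375 kN·m
Superposition: M = Σ M_i = 8663/750 kN·m ≈ 11.550667 kN·m

M(64/5) = 8663/750 kN·m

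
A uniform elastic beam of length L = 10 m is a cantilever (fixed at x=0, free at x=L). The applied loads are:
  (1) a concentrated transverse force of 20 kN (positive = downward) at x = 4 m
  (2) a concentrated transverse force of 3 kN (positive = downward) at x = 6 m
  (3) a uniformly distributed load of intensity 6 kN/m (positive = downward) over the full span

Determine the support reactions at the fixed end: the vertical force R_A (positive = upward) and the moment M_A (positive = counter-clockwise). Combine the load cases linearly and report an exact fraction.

R_A = 83 kN, M_A = 398 kN·m

Load 1 — point force P=20 kN at a=4 m (b=L-a=6):
  R_A = P = 20 kN
  M_A = Pa = 20·4 = 80 kN·m
Load 2 — point force P=3 kN at a=6 m (b=L-a=4):
  R_A = P = 3 kN
  M_A = Pa = 3·6 = 18 kN·m
Load 3 — uniform load w=6 kN/m over full span:
  R_A = wL = 6·10 = 60 kN
  M_A = wL²/2 = 6·10²/2 = 300 kN·m
Superposition: R_A = 83 kN, M_A = 398 kN·m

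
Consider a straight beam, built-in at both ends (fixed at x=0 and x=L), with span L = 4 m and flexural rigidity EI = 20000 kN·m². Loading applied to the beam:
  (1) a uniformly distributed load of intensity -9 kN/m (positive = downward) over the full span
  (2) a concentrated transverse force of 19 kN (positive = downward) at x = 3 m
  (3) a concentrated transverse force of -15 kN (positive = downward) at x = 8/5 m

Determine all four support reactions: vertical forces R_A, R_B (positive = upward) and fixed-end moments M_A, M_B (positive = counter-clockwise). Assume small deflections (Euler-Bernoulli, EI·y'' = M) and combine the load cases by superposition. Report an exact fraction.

R_A = -19801/800 kN, M_A = -6831/400 kN·m, R_B = -5799/800 kN, M_B = 2829/400 kN·m

Load 1 — uniform load w=-9 kN/m over full span:
  R_A = wL/2 = (-9)·4/2 = -18 kN
  M_A = wL²/12 = (-9)·4²/12 = -12 kN·m
  R_B = wL/2 = (-9)·4/2 = -18 kN
  M_B = -wL²/12 = -(-9)·4²/12 = 12 kN·m
Load 2 — point force P=19 kN at a=3 m (b=L-a=1):
  R_A = Pb²(3a+b)/L³ = 19·1²·(3·3+1)/4³ = 95/32 kN
  M_A = Pab²/L² = 19·3·1²/4² = 57/16 kN·m
  R_B = Pa²(a+3b)/L³ = 19·3²·(3+3·1)/4³ = 513/32 kN
  M_B = -Pa²b/L² = -19·3²·1/4² = -171/16 kN·m
Load 3 — point force P=-15 kN at a=8/5 m (b=L-a=12/5):
  R_A = Pb²(3a+b)/L³ = (-15)·(12/5)²·(3·(8/5)+(12/5))/4³ = -243/25 kN
  M_A = Pab²/L² = (-15)·(8/5)·(12/5)²/4² = -216/25 kN·m
  R_B = Pa²(a+3b)/L³ = (-15)·(8/5)²·((8/5)+3·(12/5))/4³ = -132/25 kN
  M_B = -Pa²b/L² = -(-15)·(8/5)²·(12/5)/4² = 144/25 kN·m
Superposition: R_A = -19801/800 kN, M_A = -6831/400 kN·m, R_B = -5799/800 kN, M_B = 2829/400 kN·m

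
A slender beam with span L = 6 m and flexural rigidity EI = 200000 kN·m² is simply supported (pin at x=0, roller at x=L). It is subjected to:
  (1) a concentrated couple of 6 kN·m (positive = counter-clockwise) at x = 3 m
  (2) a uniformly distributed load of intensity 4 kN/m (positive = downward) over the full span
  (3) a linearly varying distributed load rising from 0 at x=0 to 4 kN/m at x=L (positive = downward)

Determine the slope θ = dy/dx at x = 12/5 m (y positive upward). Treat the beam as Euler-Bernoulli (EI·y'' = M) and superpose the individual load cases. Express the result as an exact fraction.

Load 1 — applied couple M₀=6 kN·m at a=3 m (b=L-a=3):
  θ_1 = (M₀x²/(2L)+C₁)/EI  [x≤a] with C₁=M₀(3b²-L²)/(6L)=-3/2 = (6·(12/5)²/(2·6)+(-3/2))/200000 = 69/10000000 rad
Load 2 — uniform load w=4 kN/m over full span:
  θ_2 = -w(L³-6Lx²+4x³)/(24EI) = -4·(6³-6·6·(12/5)²+4·(12/5)³)/(24·200000) = -333/6250000 rad
Load 3 — triangular load w₀=4 kN/m (0→w₀ over full span):
  θ_3 = -w₀(7L⁴-30L²x²+15x⁴)/(360LEI) = -4·(7·6⁴-30·6²·(12/5)²+15·(12/5)⁴)/(360·6·200000) = -969/31250000 rad
Superposition: θ = Σ θ_i = -19347/250000000 rad ≈ -0.000077 rad

θ(12/5) = -19347/250000000 rad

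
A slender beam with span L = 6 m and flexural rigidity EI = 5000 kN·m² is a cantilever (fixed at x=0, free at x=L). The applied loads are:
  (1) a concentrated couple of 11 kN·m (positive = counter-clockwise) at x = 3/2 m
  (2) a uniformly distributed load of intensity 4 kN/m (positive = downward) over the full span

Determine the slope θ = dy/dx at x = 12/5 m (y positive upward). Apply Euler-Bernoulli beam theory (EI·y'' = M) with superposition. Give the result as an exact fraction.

θ(12/5) = -24099/1250000 rad

Load 1 — applied couple M₀=11 kN·m at a=3/2 m (b=L-a=9/2):
  θ_1 = M₀a/EI  [x>a] = 11·(3/2)/5000 = 33/10000 rad
Load 2 — uniform load w=4 kN/m over full span:
  θ_2 = -wx(x²-3Lx+3L²)/(6EI) = -4·(12/5)·((12/5)²-3·6·(12/5)+3·6²)/(6·5000) = -1764/78125 rad
Superposition: θ = Σ θ_i = -24099/1250000 rad ≈ -0.019279 rad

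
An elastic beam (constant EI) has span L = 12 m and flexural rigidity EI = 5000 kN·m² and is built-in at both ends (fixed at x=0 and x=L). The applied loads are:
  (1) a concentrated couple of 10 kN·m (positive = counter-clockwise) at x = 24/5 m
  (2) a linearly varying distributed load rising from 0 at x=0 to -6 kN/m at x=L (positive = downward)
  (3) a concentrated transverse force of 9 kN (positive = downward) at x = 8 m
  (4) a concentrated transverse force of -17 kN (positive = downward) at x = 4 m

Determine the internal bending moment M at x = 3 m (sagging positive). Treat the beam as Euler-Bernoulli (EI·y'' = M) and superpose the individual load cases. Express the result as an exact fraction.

Load 1 — applied couple M₀=10 kN·m at a=24/5 m (b=L-a=36/5):
  M_1 = R_Ax - M_A  [x≤a] with R_A=6/5, M_A=6/5 = (6/5)·3 - (6/5) = 12/5 kN·m
Load 2 — triangular load w₀=-6 kN/m (0→w₀ over full span):
  M_2 = 3w₀Lx/20 - w₀L²/30 - w₀x³/(6L) = 3·(-6)·12·3/20 - (-6)·12²/30 - (-6)·3³/(6·12) = -27/20 kN·m
Load 3 — point force P=9 kN at a=8 m (b=L-a=4):
  M_3 = Pb²(3a+b)x/L³ - Pab²/L²  [x≤a] = 9·4²·(3·8+4)·3/12³ - 9·8·4²/12² = -1 kN·m
Load 4 — point force P=-17 kN at a=4 m (b=L-a=8):
  M_4 = Pb²(3a+b)x/L³ - Pab²/L²  [x≤a] = (-17)·8²·(3·4+8)·3/12³ - (-17)·4·8²/12² = -68/9 kN·m
Superposition: M = Σ M_i = -1351/180 kN·m ≈ -7.505556 kN·m

M(3) = -1351/180 kN·m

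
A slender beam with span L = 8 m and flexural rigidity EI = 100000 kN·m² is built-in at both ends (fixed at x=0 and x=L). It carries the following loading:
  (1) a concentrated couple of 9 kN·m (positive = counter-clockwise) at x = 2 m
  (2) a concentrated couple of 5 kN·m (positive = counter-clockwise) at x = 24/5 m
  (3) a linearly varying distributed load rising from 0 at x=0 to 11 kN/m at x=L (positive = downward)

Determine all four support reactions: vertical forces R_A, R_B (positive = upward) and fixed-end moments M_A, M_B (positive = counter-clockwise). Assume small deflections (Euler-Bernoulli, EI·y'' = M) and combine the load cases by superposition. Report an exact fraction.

R_A = 4917/320 kN, M_A = 5611/240 kN·m, R_B = 9163/320 kN, M_B = -2543/80 kN·m

Load 1 — applied couple M₀=9 kN·m at a=2 m (b=L-a=6):
  R_A = 6M₀ab/L³ = 6·9·2·6/8³ = 81/64 kN
  M_A = M₀b(2a-b)/L² = 9·6·(2·2-6)/8² = -27/16 kN·m
  R_B = -6M₀ab/L³ = -6·9·2·6/8³ = -81/64 kN
  M_B = M₀a(2b-a)/L² = 9·2·(2·6-2)/8² = 45/16 kN·m
Load 2 — applied couple M₀=5 kN·m at a=24/5 m (b=L-a=16/5):
  R_A = 6M₀ab/L³ = 6·5·(24/5)·(16/5)/8³ = 9/10 kN
  M_A = M₀b(2a-b)/L² = 5·(16/5)·(2·(24/5)-(16/5))/8² = 8/5 kN·m
  R_B = -6M₀ab/L³ = -6·5·(24/5)·(16/5)/8³ = -9/10 kN
  M_B = M₀a(2b-a)/L² = 5·(24/5)·(2·(16/5)-(24/5))/8² = 3/5 kN·m
Load 3 — triangular load w₀=11 kN/m (0→w₀ over full span):
  R_A = 3w₀L/20 = 3·11·8/20 = 66/5 kN
  M_A = w₀L²/30 = 11·8²/30 = 352/15 kN·m
  R_B = 7w₀L/20 = 7·11·8/20 = 154/5 kN
  M_B = -w₀L²/20 = -11·8²/20 = -176/5 kN·m
Superposition: R_A = 4917/320 kN, M_A = 5611/240 kN·m, R_B = 9163/320 kN, M_B = -2543/80 kN·m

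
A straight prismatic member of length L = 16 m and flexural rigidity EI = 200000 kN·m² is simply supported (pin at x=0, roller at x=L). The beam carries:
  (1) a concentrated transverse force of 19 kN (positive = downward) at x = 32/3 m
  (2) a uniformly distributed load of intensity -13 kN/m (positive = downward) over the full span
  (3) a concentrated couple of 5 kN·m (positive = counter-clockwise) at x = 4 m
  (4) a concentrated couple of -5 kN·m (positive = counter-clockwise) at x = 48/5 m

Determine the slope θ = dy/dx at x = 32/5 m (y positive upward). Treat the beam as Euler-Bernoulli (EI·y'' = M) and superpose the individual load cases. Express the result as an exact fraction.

θ(32/5) = 11144273/4050000000 rad

Load 1 — point force P=19 kN at a=32/3 m (b=L-a=16/3):
  θ_1 = -Pb(L²-b²-3x²)/(6LEI)  [x≤a] = -19·(16/3)·(16²-(16/3)²-3·(32/5)²)/(6·16·200000) = -3496/6328125 rad
Load 2 — uniform load w=-13 kN/m over full span:
  θ_2 = -w(L³-6Lx²+4x³)/(24EI) = -(-13)·(16³-6·16·(32/5)²+4·(32/5)³)/(24·200000) = 3848/1171875 rad
Load 3 — applied couple M₀=5 kN·m at a=4 m (b=L-a=12):
  θ_3 = (M₀x²/(2L)-M₀(x-a)+C₁)/EI  [x>a] with C₁=M₀(3b²-L²)/(6L)=55/6 = (5·(32/5)²/(2·16)-5·((32/5)-4)+(55/6))/200000 = 107/6000000 rad
Load 4 — applied couple M₀=-5 kN·m at a=48/5 m (b=L-a=32/5):
  θ_4 = (M₀x²/(2L)+C₁)/EI  [x≤a] with C₁=M₀(3b²-L²)/(6L)=104/15 = ((-5)·(32/5)²/(2·16)+(104/15))/200000 = 1/375000 rad
Superposition: θ = Σ θ_i = 11144273/4050000000 rad ≈ 0.002752 rad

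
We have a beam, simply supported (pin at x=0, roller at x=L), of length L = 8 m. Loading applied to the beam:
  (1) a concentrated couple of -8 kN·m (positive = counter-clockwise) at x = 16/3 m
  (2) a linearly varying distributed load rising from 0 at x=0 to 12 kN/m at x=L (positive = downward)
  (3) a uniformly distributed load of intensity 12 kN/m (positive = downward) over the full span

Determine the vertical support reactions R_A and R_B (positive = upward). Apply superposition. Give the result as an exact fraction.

R_A = 63 kN, R_B = 81 kN

Load 1 — applied couple M₀=-8 kN·m at a=16/3 m (b=L-a=8/3):
  R_A = M₀/L = (-8)/8 = -1 kN
  R_B = -M₀/L = -(-8)/8 = 1 kN
Load 2 — triangular load w₀=12 kN/m (0→w₀ over full span):
  R_A = w₀L/6 = 12·8/6 = 16 kN
  R_B = w₀L/3 = 12·8/3 = 32 kN
Load 3 — uniform load w=12 kN/m over full span:
  R_A = wL/2 = 12·8/2 = 48 kN
  R_B = wL/2 = 12·8/2 = 48 kN
Superposition: R_A = 63 kN, R_B = 81 kN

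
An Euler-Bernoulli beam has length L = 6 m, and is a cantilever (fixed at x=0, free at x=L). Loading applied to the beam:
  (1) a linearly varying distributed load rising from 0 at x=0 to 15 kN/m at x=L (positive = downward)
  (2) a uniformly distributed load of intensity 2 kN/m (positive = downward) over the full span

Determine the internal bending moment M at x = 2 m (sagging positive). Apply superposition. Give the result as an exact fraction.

M(2) = -328/3 kN·m

Load 1 — triangular load w₀=15 kN/m (0→w₀ over full span):
  M_1 = w₀Lx/2 - w₀L²/3 - w₀x³/(6L) = 15·6·2/2 - 15·6²/3 - 15·2³/(6·6) = -280/3 kN·m
Load 2 — uniform load w=2 kN/m over full span:
  M_2 = -w(L-x)²/2 = -2·(6-2)²/2 = -16 kN·m
Superposition: M = Σ M_i = -328/3 kN·m ≈ -109.333333 kN·m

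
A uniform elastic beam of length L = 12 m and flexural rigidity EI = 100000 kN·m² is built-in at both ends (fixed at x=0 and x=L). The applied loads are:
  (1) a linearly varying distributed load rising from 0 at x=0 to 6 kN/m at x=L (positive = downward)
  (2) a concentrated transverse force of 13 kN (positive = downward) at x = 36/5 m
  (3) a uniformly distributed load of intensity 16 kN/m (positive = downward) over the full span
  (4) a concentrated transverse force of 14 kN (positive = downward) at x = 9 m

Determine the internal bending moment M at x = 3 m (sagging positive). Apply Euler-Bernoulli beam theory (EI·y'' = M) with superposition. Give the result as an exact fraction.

Load 1 — triangular load w₀=6 kN/m (0→w₀ over full span):
  M_1 = 3w₀Lx/20 - w₀L²/30 - w₀x³/(6L) = 3·6·12·3/20 - 6·12²/30 - 6·3³/(6·12) = 27/20 kN·m
Load 2 — point force P=13 kN at a=36/5 m (b=L-a=24/5):
  M_2 = Pb²(3a+b)x/L³ - Pab²/L²  [x≤a] = 13·(24/5)²·(3·(36/5)+(24/5))·3/12³ - 13·(36/5)·(24/5)²/12² = -156/125 kN·m
Load 3 — uniform load w=16 kN/m over full span:
  M_3 = wLx/2 - wL²/12 - wx²/2 = 16·12·3/2 - 16·12²/12 - 16·3²/2 = 24 kN·m
Load 4 — point force P=14 kN at a=9 m (b=L-a=3):
  M_4 = Pb²(3a+b)x/L³ - Pab²/L²  [x≤a] = 14·3²·(3·9+3)·3/12³ - 14·9·3²/12² = -21/16 kN·m
Superposition: M = Σ M_i = 45579/2000 kN·m ≈ 22.789500 kN·m

M(3) = 45579/2000 kN·m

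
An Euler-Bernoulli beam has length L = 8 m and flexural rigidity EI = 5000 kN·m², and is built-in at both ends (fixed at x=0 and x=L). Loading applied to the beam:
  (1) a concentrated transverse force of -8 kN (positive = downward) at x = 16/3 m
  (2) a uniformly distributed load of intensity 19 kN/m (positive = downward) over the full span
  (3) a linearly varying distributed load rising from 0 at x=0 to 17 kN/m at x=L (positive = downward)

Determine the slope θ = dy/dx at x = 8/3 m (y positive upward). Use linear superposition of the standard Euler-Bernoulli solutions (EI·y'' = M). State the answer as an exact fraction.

Load 1 — point force P=-8 kN at a=16/3 m (b=L-a=8/3):
  θ_1 = -Pb²x(2aL-(3a+b)x)/(2L³EI)  [x≤a] = -(-8)·(8/3)²·(8/3)·(2·(16/3)·8-(3·(16/3)+(8/3))·(8/3))/(2·8³·5000) = 32/30375 rad
Load 2 — uniform load w=19 kN/m over full span:
  θ_2 = -wx(L-x)(L-2x)/(12EI) = -19·(8/3)·(8-(8/3))·(8-2·(8/3))/(12·5000) = -608/50625 rad
Load 3 — triangular load w₀=17 kN/m (0→w₀ over full span):
  θ_3 = -w₀(2x(L-x)(L-2x)(x+2L)+x²(L-x)²)/(120LEI) = -17·(2·(8/3)·(8-(8/3))·(8-2·(8/3))·((8/3)+2·8)+(8/3)²·(8-(8/3))²)/(120·8·5000) = -4352/759375 rad
Superposition: θ = Σ θ_i = -1408/84375 rad ≈ -0.016687 rad

θ(8/3) = -1408/84375 rad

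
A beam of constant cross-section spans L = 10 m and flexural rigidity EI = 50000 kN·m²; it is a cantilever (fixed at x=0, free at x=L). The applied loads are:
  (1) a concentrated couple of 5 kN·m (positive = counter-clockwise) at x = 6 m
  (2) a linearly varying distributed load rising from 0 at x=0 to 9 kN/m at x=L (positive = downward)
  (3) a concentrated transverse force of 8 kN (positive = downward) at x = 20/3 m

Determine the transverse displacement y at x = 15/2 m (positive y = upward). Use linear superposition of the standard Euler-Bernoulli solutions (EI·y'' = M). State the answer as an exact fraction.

y(15/2) = -51878881/414720000 m

Load 1 — applied couple M₀=5 kN·m at a=6 m (b=L-a=4):
  y_1 = M₀a(2x-a)/(2EI)  [x>a] = 5·6·(2·(15/2)-6)/(2·50000) = 27/10000 m
Load 2 — triangular load w₀=9 kN/m (0→w₀ over full span):
  y_2 = (w₀Lx³/12-w₀L²x²/6-w₀x⁵/(120L))/EI = (9·10·(15/2)³/12-9·10²·(15/2)²/6-9·(15/2)⁵/(120·10))/50000 = -22329/204800 m
Load 3 — point force P=8 kN at a=20/3 m (b=L-a=10/3):
  y_3 = -Pa²(3x-a)/(6EI)  [x>a] = -8·(20/3)²·(3·(15/2)-(20/3))/(6·50000) = -38/2025 m
Superposition: y = Σ y_i = -51878881/414720000 m ≈ -0.125094 m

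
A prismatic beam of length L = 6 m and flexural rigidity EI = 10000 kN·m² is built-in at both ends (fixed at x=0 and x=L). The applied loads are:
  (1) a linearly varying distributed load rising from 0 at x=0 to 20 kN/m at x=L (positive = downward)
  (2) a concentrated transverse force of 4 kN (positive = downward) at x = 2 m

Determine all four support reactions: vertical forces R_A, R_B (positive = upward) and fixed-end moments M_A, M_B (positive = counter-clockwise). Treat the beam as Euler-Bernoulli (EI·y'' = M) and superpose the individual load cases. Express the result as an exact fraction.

R_A = 566/27 kN, M_A = 248/9 kN·m, R_B = 1162/27 kN, M_B = -340/9 kN·m

Load 1 — triangular load w₀=20 kN/m (0→w₀ over full span):
  R_A = 3w₀L/20 = 3·20·6/20 = 18 kN
  M_A = w₀L²/30 = 20·6²/30 = 24 kN·m
  R_B = 7w₀L/20 = 7·20·6/20 = 42 kN
  M_B = -w₀L²/20 = -20·6²/20 = -36 kN·m
Load 2 — point force P=4 kN at a=2 m (b=L-a=4):
  R_A = Pb²(3a+b)/L³ = 4·4²·(3·2+4)/6³ = 80/27 kN
  M_A = Pab²/L² = 4·2·4²/6² = 32/9 kN·m
  R_B = Pa²(a+3b)/L³ = 4·2²·(2+3·4)/6³ = 28/27 kN
  M_B = -Pa²b/L² = -4·2²·4/6² = -16/9 kN·m
Superposition: R_A = 566/27 kN, M_A = 248/9 kN·m, R_B = 1162/27 kN, M_B = -340/9 kN·m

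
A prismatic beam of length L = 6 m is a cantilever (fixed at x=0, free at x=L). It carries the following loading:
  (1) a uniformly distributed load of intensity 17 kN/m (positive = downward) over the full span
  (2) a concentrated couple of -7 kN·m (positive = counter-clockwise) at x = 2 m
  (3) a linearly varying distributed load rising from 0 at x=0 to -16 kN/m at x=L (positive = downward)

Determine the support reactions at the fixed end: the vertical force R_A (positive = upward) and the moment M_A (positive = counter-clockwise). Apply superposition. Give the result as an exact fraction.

R_A = 54 kN, M_A = 121 kN·m

Load 1 — uniform load w=17 kN/m over full span:
  R_A = wL = 17·6 = 102 kN
  M_A = wL²/2 = 17·6²/2 = 306 kN·m
Load 2 — applied couple M₀=-7 kN·m at a=2 m (b=L-a=4):
  R_A = 0 kN
  M_A = -M₀ = -(-7) = 7 kN·m
Load 3 — triangular load w₀=-16 kN/m (0→w₀ over full span):
  R_A = w₀L/2 = (-16)·6/2 = -48 kN
  M_A = w₀L²/3 = (-16)·6²/3 = -192 kN·m
Superposition: R_A = 54 kN, M_A = 121 kN·m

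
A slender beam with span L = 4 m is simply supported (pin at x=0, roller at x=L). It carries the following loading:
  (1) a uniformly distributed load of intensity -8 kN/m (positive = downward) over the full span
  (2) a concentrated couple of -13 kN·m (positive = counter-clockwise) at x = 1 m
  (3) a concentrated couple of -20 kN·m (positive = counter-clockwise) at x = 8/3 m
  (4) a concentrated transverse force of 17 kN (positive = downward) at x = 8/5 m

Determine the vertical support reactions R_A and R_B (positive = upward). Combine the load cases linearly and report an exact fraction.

Load 1 — uniform load w=-8 kN/m over full span:
  R_A = wL/2 = (-8)·4/2 = -16 kN
  R_B = wL/2 = (-8)·4/2 = -16 kN
Load 2 — applied couple M₀=-13 kN·m at a=1 m (b=L-a=3):
  R_A = M₀/L = (-13)/4 = -13/4 kN
  R_B = -M₀/L = -(-13)/4 = 13/4 kN
Load 3 — applied couple M₀=-20 kN·m at a=8/3 m (b=L-a=4/3):
  R_A = M₀/L = (-20)/4 = -5 kN
  R_B = -M₀/L = -(-20)/4 = 5 kN
Load 4 — point force P=17 kN at a=8/5 m (b=L-a=12/5):
  R_A = Pb/L = 17·(12/5)/4 = 51/5 kN
  R_B = Pa/L = 17·(8/5)/4 = 34/5 kN
Superposition: R_A = -281/20 kN, R_B = -19/20 kN

R_A = -281/20 kN, R_B = -19/20 kN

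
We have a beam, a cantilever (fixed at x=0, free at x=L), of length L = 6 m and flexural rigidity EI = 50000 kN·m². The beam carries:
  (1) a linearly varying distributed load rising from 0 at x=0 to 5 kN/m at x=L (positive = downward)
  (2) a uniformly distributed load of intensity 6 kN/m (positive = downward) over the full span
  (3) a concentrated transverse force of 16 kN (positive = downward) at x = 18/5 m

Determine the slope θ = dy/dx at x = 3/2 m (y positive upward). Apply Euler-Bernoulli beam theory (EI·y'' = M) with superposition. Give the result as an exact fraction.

Load 1 — triangular load w₀=5 kN/m (0→w₀ over full span):
  θ_1 = (w₀Lx²/4-w₀L²x/3-w₀x⁴/(24L))/EI = (5·6·(3/2)²/4-5·6²·(3/2)/3-5·(3/2)⁴/(24·6))/50000 = -3753/2560000 rad
Load 2 — uniform load w=6 kN/m over full span:
  θ_2 = -wx(x²-3Lx+3L²)/(6EI) = -6·(3/2)·((3/2)²-3·6·(3/2)+3·6²)/(6·50000) = -999/400000 rad
Load 3 — point force P=16 kN at a=18/5 m (b=L-a=12/5):
  θ_3 = -Px(2a-x)/(2EI)  [x≤a] = -16·(3/2)·(2·(18/5)-(3/2))/(2·50000) = -171/125000 rad
Superposition: θ = Σ θ_i = -341217/64000000 rad ≈ -0.005332 rad

θ(3/2) = -341217/64000000 rad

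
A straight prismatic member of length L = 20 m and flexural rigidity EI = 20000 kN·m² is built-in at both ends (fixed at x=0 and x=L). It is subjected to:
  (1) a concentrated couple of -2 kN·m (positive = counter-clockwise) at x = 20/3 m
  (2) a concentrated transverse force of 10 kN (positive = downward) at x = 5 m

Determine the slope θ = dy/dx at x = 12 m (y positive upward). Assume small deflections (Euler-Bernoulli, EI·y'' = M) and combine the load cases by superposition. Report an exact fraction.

θ(12) = 391/300000 rad

Load 1 — applied couple M₀=-2 kN·m at a=20/3 m (b=L-a=40/3):
  θ_1 = (R_Ax²/2 - M_Ax - M₀(x-a))/EI  [x>a] with R_A=-2/15, M_A=0 = ((-2/15)·12²/2 - 0·12 - (-2)·(12-(20/3)))/20000 = 1/18750 rad
Load 2 — point force P=10 kN at a=5 m (b=L-a=15):
  θ_2 = Pa²(L-x)(2bL-(3b+a)(L-x))/(2L³EI)  [x>a] = 10·5²·(20-12)·(2·15·20-(3·15+5)·(20-12))/(2·20³·20000) = 1/800 rad
Superposition: θ = Σ θ_i = 391/300000 rad ≈ 0.001303 rad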